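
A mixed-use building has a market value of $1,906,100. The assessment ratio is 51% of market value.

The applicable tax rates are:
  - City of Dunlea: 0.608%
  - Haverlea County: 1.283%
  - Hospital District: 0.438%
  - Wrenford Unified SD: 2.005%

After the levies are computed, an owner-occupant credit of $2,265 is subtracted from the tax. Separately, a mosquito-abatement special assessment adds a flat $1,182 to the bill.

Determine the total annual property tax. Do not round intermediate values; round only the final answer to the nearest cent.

Assessed value = $1,906,100 × 0.51 = $972,111
City of Dunlea: $972,111 × 0.00608 = $5,910.43488
Haverlea County: $972,111 × 0.01283 = $12,472.18413
Hospital District: $972,111 × 0.00438 = $4,257.84618
Wrenford Unified SD: $972,111 × 0.02005 = $19,490.82555
Levies subtotal = $42,131.29074
After credit = $42,131.29074 − $2,265 = $39,866.29074
Total = $39,866.29074 + $1,182 = $41,048.29074

$41,048.29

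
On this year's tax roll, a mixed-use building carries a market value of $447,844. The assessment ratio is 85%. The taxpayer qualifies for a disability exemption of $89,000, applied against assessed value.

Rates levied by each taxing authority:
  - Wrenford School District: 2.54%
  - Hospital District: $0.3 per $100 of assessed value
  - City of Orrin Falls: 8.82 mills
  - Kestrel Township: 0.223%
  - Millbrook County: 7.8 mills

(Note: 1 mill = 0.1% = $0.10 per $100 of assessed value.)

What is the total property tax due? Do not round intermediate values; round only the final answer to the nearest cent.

Assessed value = $447,844 × 0.85 = $380,667.4
Taxable value = $380,667.4 − $89,000 = $291,667.4
Wrenford School District: $291,667.4 × 0.0254 = $7,408.35196
Hospital District: $291,667.4 × 0.003 = $875.0022
City of Orrin Falls: $291,667.4 × 0.00882 = $2,572.506468
Kestrel Township: $291,667.4 × 0.00223 = $650.418302
Millbrook County: $291,667.4 × 0.0078 = $2,275.00572
Total = $13,781.28465

$13,781.28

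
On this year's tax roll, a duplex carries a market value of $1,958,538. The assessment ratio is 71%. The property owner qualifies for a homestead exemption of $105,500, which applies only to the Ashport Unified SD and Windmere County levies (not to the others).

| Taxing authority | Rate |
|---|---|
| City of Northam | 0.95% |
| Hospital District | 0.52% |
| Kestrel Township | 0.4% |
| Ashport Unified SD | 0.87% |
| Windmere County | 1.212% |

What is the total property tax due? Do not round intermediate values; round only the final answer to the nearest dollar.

$52,758

Assessed value = $1,958,538 × 0.71 = $1,390,561.98
City of Northam: $1,390,561.98 × 0.0095 = $13,210.33881
Hospital District: $1,390,561.98 × 0.0052 = $7,230.922296
Kestrel Township: $1,390,561.98 × 0.004 = $5,562.24792
Ashport Unified SD: ($1,390,561.98 − $105,500) × 0.0087 = $1,285,061.98 × 0.0087 = $11,180.039226
Windmere County: ($1,390,561.98 − $105,500) × 0.01212 = $1,285,061.98 × 0.01212 = $15,574.9511976
Total = $52,758.4994496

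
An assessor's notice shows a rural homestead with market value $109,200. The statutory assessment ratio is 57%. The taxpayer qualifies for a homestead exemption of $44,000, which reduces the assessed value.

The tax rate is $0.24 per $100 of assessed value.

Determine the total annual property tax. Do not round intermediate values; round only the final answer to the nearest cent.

$43.79

Assessed value = $109,200 × 0.57 = $62,244
Taxable value = $62,244 − $44,000 = $18,244
Tax = $18,244 × 0.0024 = $43.7856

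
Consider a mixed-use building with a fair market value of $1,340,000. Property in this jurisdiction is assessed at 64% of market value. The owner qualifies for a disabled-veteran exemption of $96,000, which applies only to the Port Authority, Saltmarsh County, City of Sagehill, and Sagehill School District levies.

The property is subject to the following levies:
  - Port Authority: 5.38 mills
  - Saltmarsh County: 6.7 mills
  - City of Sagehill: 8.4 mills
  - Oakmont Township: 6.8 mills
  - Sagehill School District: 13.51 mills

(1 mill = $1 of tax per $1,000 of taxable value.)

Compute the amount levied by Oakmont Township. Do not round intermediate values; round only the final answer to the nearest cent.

Assessed value = $1,340,000 × 0.64 = $857,600
Oakmont Township taxable value = $857,600 (exemption does not apply)
Oakmont Township levy = $857,600 × 0.0068 = $5,831.68

$5,831.68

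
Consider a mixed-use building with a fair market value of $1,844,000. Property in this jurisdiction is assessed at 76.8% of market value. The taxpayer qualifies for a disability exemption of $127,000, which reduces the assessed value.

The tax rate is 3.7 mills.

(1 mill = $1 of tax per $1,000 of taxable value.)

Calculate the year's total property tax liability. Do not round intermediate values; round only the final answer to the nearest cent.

$4,770.01

Assessed value = $1,844,000 × 0.768 = $1,416,192
Taxable value = $1,416,192 − $127,000 = $1,289,192
Tax = $1,289,192 × 0.0037 = $4,770.0104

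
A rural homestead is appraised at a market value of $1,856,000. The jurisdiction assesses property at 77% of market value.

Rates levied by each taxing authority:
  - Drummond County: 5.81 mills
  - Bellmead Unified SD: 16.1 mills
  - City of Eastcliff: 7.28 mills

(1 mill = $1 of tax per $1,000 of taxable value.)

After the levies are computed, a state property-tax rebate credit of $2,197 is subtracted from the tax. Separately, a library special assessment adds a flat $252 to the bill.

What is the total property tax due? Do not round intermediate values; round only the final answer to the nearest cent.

Assessed value = $1,856,000 × 0.77 = $1,429,120
Drummond County: $1,429,120 × 0.00581 = $8,303.1872
Bellmead Unified SD: $1,429,120 × 0.0161 = $23,008.832
City of Eastcliff: $1,429,120 × 0.00728 = $10,403.9936
Levies subtotal = $41,716.0128
After credit = $41,716.0128 − $2,197 = $39,519.0128
Total = $39,519.0128 + $252 = $39,771.0128

$39,771.01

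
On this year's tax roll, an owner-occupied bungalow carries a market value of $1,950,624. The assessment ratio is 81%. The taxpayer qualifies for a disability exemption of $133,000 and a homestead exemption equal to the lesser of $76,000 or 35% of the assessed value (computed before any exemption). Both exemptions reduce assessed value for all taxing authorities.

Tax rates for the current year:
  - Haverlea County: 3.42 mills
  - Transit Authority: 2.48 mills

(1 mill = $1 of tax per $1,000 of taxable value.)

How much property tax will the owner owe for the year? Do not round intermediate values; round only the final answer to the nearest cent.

$8,088.93

Assessed value = $1,950,624 × 0.81 = $1,580,005.44
Homestead exemption = min($76,000, 35% × $1,580,005.44) = min($76,000, $553,001.904) = $76,000 (dollar cap binds)
Taxable value = $1,580,005.44 − $133,000 − $76,000 = $1,371,005.44
Haverlea County: $1,371,005.44 × 0.00342 = $4,688.8386048
Transit Authority: $1,371,005.44 × 0.00248 = $3,400.0934912
Total = $8,088.932096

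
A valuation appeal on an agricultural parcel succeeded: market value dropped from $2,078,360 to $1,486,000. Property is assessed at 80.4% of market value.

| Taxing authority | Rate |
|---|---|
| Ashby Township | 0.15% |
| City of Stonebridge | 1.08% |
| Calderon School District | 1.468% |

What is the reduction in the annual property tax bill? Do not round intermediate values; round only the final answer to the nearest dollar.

$12,849

Old assessed value = $2,078,360 × 0.804 = $1,671,001.44
New assessed value = $1,486,000 × 0.804 = $1,194,744
Combined rate = 0.0015 + 0.0108 + 0.01468 = 0.02698
Old tax = $1,671,001.44 × 0.02698 = $45,083.6188512
New tax = $1,194,744 × 0.02698 = $32,234.19312
Reduction = $45,083.6188512 − $32,234.19312 = $12,849.4257312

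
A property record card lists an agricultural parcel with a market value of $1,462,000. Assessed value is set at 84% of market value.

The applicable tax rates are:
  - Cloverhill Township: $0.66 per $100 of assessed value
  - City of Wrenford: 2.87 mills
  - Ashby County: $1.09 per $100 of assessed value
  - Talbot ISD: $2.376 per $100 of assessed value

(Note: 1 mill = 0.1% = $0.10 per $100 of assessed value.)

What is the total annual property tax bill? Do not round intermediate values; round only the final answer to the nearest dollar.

Assessed value = $1,462,000 × 0.84 = $1,228,080
Cloverhill Township: $1,228,080 × 0.0066 = $8,105.328
City of Wrenford: $1,228,080 × 0.00287 = $3,524.5896
Ashby County: $1,228,080 × 0.0109 = $13,386.072
Talbot ISD: $1,228,080 × 0.02376 = $29,179.1808
Total = $54,195.1704

$54,195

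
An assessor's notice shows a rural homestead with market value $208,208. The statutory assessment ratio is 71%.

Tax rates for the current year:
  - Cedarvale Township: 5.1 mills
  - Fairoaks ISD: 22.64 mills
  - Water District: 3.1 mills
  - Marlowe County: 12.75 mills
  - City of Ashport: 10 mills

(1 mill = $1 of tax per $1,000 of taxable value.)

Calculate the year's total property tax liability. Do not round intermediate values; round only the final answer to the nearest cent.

Assessed value = $208,208 × 0.71 = $147,827.68
Cedarvale Township: $147,827.68 × 0.0051 = $753.921168
Fairoaks ISD: $147,827.68 × 0.02264 = $3,346.8186752
Water District: $147,827.68 × 0.0031 = $458.265808
Marlowe County: $147,827.68 × 0.01275 = $1,884.80292
City of Ashport: $147,827.68 × 0.01 = $1,478.2768
Total = $753.921168 + $3,346.8186752 + $458.265808 + $1,884.80292 + $1,478.2768 = $7,922.0853712

$7,922.09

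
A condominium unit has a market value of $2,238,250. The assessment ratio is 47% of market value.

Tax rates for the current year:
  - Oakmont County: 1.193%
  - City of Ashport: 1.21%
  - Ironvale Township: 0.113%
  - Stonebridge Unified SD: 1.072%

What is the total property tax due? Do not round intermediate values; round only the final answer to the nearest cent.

$37,744.95

Assessed value = $2,238,250 × 0.47 = $1,051,977.5
Oakmont County: $1,051,977.5 × 0.01193 = $12,550.091575
City of Ashport: $1,051,977.5 × 0.0121 = $12,728.92775
Ironvale Township: $1,051,977.5 × 0.00113 = $1,188.734575
Stonebridge Unified SD: $1,051,977.5 × 0.01072 = $11,277.1988
Total = $12,550.091575 + $12,728.92775 + $1,188.734575 + $11,277.1988 = $37,744.9527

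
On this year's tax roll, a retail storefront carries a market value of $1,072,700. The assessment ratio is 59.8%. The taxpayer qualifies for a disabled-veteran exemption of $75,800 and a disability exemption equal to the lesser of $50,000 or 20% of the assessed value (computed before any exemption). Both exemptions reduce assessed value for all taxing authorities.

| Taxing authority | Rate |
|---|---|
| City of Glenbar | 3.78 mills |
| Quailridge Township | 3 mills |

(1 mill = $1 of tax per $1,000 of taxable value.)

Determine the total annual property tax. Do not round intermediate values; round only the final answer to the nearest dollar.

Assessed value = $1,072,700 × 0.598 = $641,474.6
Disability exemption = min($50,000, 20% × $641,474.6) = min($50,000, $128,294.92) = $50,000 (dollar cap binds)
Taxable value = $641,474.6 − $75,800 − $50,000 = $515,674.6
City of Glenbar: $515,674.6 × 0.00378 = $1,949.249988
Quailridge Township: $515,674.6 × 0.003 = $1,547.0238
Total = $3,496.273788

$3,496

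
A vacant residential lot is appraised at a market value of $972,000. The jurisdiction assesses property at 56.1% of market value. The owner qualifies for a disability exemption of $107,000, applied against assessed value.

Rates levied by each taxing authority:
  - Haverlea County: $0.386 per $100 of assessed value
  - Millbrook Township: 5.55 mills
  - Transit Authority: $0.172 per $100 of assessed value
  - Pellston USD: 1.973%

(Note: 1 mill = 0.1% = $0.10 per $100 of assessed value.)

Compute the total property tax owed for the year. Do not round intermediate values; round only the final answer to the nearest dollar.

$13,526

Assessed value = $972,000 × 0.561 = $545,292
Taxable value = $545,292 − $107,000 = $438,292
Haverlea County: $438,292 × 0.00386 = $1,691.80712
Millbrook Township: $438,292 × 0.00555 = $2,432.5206
Transit Authority: $438,292 × 0.00172 = $753.86224
Pellston USD: $438,292 × 0.01973 = $8,647.50116
Total = $13,525.69112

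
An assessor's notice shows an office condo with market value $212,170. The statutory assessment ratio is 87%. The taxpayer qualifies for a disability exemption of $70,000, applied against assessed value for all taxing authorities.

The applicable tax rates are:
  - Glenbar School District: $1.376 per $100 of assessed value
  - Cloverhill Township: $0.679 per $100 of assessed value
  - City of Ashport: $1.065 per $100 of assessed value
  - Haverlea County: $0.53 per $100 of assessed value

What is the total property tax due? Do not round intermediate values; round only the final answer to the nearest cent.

$4,182.46

Assessed value = $212,170 × 0.87 = $184,587.9
Taxable value = $184,587.9 − $70,000 = $114,587.9
Glenbar School District: $114,587.9 × 0.01376 = $1,576.729504
Cloverhill Township: $114,587.9 × 0.00679 = $778.051841
City of Ashport: $114,587.9 × 0.01065 = $1,220.361135
Haverlea County: $114,587.9 × 0.0053 = $607.31587
Total = $1,576.729504 + $778.051841 + $1,220.361135 + $607.31587 = $4,182.45835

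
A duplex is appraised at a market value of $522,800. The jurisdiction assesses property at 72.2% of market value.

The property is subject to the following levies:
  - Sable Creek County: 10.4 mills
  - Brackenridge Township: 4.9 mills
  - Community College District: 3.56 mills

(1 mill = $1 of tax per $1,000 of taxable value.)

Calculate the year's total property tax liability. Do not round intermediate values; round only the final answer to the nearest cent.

$7,118.93

Assessed value = $522,800 × 0.722 = $377,461.6
Sable Creek County: $377,461.6 × 0.0104 = $3,925.60064
Brackenridge Township: $377,461.6 × 0.0049 = $1,849.56184
Community College District: $377,461.6 × 0.00356 = $1,343.763296
Total = $3,925.60064 + $1,849.56184 + $1,343.763296 = $7,118.925776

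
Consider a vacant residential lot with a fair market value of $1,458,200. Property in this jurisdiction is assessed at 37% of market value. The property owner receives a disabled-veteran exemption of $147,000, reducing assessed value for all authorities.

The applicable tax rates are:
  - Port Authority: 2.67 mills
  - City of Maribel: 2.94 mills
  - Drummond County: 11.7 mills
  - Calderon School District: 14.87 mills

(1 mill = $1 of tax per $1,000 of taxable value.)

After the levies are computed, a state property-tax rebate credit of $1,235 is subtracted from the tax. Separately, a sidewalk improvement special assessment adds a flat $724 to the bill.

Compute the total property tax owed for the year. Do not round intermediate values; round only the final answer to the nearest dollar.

$12,121

Assessed value = $1,458,200 × 0.37 = $539,534
Taxable value = $539,534 − $147,000 = $392,534
Port Authority: $392,534 × 0.00267 = $1,048.06578
City of Maribel: $392,534 × 0.00294 = $1,154.04996
Drummond County: $392,534 × 0.0117 = $4,592.6478
Calderon School District: $392,534 × 0.01487 = $5,836.98058
Levies subtotal = $12,631.74412
After credit = $12,631.74412 − $1,235 = $11,396.74412
Total = $11,396.74412 + $724 = $12,120.74412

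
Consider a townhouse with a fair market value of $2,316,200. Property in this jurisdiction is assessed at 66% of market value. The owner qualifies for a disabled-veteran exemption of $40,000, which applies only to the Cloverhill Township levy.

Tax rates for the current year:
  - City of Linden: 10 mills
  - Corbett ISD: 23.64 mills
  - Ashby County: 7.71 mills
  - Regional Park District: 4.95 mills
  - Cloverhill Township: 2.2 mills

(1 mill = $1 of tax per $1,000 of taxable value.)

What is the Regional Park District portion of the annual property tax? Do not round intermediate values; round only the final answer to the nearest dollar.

Assessed value = $2,316,200 × 0.66 = $1,528,692
Regional Park District taxable value = $1,528,692 (exemption does not apply)
Regional Park District levy = $1,528,692 × 0.00495 = $7,567.0254

$7,567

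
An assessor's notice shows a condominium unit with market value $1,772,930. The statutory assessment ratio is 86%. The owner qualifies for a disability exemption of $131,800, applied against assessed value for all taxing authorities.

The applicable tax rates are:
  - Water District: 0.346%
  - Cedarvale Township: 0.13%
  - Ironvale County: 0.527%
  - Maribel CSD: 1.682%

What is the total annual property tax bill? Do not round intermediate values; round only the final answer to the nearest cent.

$37,399.90

Assessed value = $1,772,930 × 0.86 = $1,524,719.8
Taxable value = $1,524,719.8 − $131,800 = $1,392,919.8
Water District: $1,392,919.8 × 0.00346 = $4,819.502508
Cedarvale Township: $1,392,919.8 × 0.0013 = $1,810.79574
Ironvale County: $1,392,919.8 × 0.00527 = $7,340.687346
Maribel CSD: $1,392,919.8 × 0.01682 = $23,428.911036
Total = $4,819.502508 + $1,810.79574 + $7,340.687346 + $23,428.911036 = $37,399.89663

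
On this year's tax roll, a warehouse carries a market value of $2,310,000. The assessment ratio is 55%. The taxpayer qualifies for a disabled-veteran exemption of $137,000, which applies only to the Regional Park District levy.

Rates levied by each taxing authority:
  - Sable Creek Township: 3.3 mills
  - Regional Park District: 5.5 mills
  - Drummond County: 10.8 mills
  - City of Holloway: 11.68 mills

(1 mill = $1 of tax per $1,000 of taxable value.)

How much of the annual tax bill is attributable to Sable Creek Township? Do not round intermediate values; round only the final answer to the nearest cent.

Assessed value = $2,310,000 × 0.55 = $1,270,500
Sable Creek Township taxable value = $1,270,500 (exemption does not apply)
Sable Creek Township levy = $1,270,500 × 0.0033 = $4,192.65

$4,192.65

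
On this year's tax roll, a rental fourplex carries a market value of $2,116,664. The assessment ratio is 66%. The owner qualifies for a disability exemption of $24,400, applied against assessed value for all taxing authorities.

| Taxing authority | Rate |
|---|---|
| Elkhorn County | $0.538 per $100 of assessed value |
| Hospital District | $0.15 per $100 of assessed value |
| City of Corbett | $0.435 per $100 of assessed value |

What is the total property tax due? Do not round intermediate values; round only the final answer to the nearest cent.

Assessed value = $2,116,664 × 0.66 = $1,396,998.24
Taxable value = $1,396,998.24 − $24,400 = $1,372,598.24
Elkhorn County: $1,372,598.24 × 0.00538 = $7,384.5785312
Hospital District: $1,372,598.24 × 0.0015 = $2,058.89736
City of Corbett: $1,372,598.24 × 0.00435 = $5,970.802344
Total = $7,384.5785312 + $2,058.89736 + $5,970.802344 = $15,414.2782352

$15,414.28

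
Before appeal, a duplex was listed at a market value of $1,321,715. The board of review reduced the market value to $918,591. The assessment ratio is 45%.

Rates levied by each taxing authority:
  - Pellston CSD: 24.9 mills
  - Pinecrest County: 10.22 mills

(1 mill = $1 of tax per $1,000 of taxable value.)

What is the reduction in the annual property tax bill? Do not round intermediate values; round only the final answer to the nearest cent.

Old assessed value = $1,321,715 × 0.45 = $594,771.75
New assessed value = $918,591 × 0.45 = $413,365.95
Combined rate = 0.0249 + 0.01022 = 0.03512
Old tax = $594,771.75 × 0.03512 = $20,888.38386
New tax = $413,365.95 × 0.03512 = $14,517.412164
Reduction = $20,888.38386 − $14,517.412164 = $6,370.971696

$6,370.97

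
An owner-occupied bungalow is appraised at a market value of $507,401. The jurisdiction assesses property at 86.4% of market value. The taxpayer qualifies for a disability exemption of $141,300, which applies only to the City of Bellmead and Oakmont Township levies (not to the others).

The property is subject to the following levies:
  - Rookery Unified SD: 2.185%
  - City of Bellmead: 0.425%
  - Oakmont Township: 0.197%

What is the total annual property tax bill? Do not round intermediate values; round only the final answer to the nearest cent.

$11,426.85

Assessed value = $507,401 × 0.864 = $438,394.464
Rookery Unified SD: $438,394.464 × 0.02185 = $9,578.9190384
City of Bellmead: ($438,394.464 − $141,300) × 0.00425 = $297,094.464 × 0.00425 = $1,262.651472
Oakmont Township: ($438,394.464 − $141,300) × 0.00197 = $297,094.464 × 0.00197 = $585.27609408
Total = $11,426.84660448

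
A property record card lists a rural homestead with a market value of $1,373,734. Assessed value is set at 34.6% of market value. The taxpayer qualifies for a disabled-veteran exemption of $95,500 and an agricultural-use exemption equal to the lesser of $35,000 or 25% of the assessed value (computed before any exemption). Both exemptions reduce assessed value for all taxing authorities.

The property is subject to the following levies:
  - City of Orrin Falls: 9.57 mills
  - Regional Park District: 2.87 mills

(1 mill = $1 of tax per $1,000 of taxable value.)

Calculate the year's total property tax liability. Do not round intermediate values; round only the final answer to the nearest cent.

$4,289.46

Assessed value = $1,373,734 × 0.346 = $475,311.964
Agricultural-use exemption = min($35,000, 25% × $475,311.964) = min($35,000, $118,827.991) = $35,000 (dollar cap binds)
Taxable value = $475,311.964 − $95,500 − $35,000 = $344,811.964
City of Orrin Falls: $344,811.964 × 0.00957 = $3,299.85049548
Regional Park District: $344,811.964 × 0.00287 = $989.61033668
Total = $4,289.46083216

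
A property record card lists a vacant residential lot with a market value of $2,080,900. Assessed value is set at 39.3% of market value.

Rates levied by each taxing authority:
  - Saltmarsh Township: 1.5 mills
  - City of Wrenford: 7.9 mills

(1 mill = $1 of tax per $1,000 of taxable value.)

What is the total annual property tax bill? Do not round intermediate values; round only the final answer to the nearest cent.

$7,687.26

Assessed value = $2,080,900 × 0.393 = $817,793.7
Saltmarsh Township: $817,793.7 × 0.0015 = $1,226.69055
City of Wrenford: $817,793.7 × 0.0079 = $6,460.57023
Total = $1,226.69055 + $6,460.57023 = $7,687.26078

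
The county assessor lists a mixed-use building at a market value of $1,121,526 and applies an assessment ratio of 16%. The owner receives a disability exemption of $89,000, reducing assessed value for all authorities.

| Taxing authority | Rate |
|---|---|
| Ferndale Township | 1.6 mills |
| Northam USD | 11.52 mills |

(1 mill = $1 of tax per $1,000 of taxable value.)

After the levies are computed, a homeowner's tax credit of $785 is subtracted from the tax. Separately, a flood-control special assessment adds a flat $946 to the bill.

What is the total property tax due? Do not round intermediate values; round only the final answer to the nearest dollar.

Assessed value = $1,121,526 × 0.16 = $179,444.16
Taxable value = $179,444.16 − $89,000 = $90,444.16
Ferndale Township: $90,444.16 × 0.0016 = $144.710656
Northam USD: $90,444.16 × 0.01152 = $1,041.9167232
Levies subtotal = $1,186.6273792
After credit = $1,186.6273792 − $785 = $401.6273792
Total = $401.6273792 + $946 = $1,347.6273792

$1,348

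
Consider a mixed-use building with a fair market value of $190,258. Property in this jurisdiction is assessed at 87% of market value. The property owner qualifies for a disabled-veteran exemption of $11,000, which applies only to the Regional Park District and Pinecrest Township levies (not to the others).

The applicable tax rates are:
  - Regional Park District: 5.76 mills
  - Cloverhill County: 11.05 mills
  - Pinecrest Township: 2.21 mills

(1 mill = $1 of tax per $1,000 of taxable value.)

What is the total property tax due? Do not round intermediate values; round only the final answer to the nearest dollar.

$3,061

Assessed value = $190,258 × 0.87 = $165,524.46
Regional Park District: ($165,524.46 − $11,000) × 0.00576 = $154,524.46 × 0.00576 = $890.0608896
Cloverhill County: $165,524.46 × 0.01105 = $1,829.045283
Pinecrest Township: ($165,524.46 − $11,000) × 0.00221 = $154,524.46 × 0.00221 = $341.4990566
Total = $3,060.6052292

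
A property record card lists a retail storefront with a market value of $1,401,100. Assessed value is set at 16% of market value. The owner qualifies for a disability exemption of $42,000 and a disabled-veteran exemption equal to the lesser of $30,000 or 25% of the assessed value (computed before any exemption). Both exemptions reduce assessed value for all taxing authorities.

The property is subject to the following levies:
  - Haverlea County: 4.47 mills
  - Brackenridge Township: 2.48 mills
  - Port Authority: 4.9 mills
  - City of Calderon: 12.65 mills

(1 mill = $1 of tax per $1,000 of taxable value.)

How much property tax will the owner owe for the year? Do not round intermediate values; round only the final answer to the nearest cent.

Assessed value = $1,401,100 × 0.16 = $224,176
Disabled-veteran exemption = min($30,000, 25% × $224,176) = min($30,000, $56,044) = $30,000 (dollar cap binds)
Taxable value = $224,176 − $42,000 − $30,000 = $152,176
Haverlea County: $152,176 × 0.00447 = $680.22672
Brackenridge Township: $152,176 × 0.00248 = $377.39648
Port Authority: $152,176 × 0.0049 = $745.6624
City of Calderon: $152,176 × 0.01265 = $1,925.0264
Total = $3,728.312

$3,728.31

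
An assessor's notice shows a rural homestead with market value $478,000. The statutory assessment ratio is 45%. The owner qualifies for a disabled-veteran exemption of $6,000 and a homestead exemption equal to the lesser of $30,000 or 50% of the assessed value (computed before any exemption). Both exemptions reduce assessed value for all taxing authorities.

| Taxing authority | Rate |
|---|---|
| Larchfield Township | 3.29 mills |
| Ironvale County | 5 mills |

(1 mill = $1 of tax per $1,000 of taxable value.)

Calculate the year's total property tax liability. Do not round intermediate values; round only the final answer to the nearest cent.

Assessed value = $478,000 × 0.45 = $215,100
Homestead exemption = min($30,000, 50% × $215,100) = min($30,000, $107,550) = $30,000 (dollar cap binds)
Taxable value = $215,100 − $6,000 − $30,000 = $179,100
Larchfield Township: $179,100 × 0.00329 = $589.239
Ironvale County: $179,100 × 0.005 = $895.5
Total = $1,484.739

$1,484.74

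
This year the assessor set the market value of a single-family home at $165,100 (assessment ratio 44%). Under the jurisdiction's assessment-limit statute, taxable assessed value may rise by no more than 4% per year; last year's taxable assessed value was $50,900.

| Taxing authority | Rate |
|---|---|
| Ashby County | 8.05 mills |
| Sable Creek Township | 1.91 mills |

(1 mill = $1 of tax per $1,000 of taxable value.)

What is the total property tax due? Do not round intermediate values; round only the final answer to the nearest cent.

Uncapped assessed value = $165,100 × 0.44 = $72,644
Cap limit = $50,900 × 1.04 = $52,936
Taxable assessed value = min($72,644, $52,936) = $52,936 (cap binds)
Ashby County: $52,936 × 0.00805 = $426.1348
Sable Creek Township: $52,936 × 0.00191 = $101.10776
Total = $527.24256

$527.24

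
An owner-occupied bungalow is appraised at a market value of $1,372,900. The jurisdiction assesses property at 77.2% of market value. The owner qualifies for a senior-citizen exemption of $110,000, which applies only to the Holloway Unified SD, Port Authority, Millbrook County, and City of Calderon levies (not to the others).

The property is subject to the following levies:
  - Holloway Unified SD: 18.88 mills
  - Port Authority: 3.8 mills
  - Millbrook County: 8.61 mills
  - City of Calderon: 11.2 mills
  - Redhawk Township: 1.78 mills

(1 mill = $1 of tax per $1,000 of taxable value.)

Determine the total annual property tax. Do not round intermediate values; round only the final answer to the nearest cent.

Assessed value = $1,372,900 × 0.772 = $1,059,878.8
Holloway Unified SD: ($1,059,878.8 − $110,000) × 0.01888 = $949,878.8 × 0.01888 = $17,933.711744
Port Authority: ($1,059,878.8 − $110,000) × 0.0038 = $949,878.8 × 0.0038 = $3,609.53944
Millbrook County: ($1,059,878.8 − $110,000) × 0.00861 = $949,878.8 × 0.00861 = $8,178.456468
City of Calderon: ($1,059,878.8 − $110,000) × 0.0112 = $949,878.8 × 0.0112 = $10,638.64256
Redhawk Township: $1,059,878.8 × 0.00178 = $1,886.584264
Total = $42,246.934476

$42,246.93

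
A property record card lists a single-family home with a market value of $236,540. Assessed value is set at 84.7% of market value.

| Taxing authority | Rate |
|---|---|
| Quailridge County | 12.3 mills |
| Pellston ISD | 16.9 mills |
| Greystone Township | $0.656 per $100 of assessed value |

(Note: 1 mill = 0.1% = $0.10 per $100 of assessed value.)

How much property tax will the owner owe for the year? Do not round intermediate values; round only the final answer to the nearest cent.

$7,164.49

Assessed value = $236,540 × 0.847 = $200,349.38
Quailridge County: $200,349.38 × 0.0123 = $2,464.297374
Pellston ISD: $200,349.38 × 0.0169 = $3,385.904522
Greystone Township: $200,349.38 × 0.00656 = $1,314.2919328
Total = $7,164.4938288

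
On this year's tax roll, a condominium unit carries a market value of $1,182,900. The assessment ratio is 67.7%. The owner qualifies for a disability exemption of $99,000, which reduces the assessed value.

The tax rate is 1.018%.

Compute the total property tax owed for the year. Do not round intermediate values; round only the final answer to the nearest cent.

Assessed value = $1,182,900 × 0.677 = $800,823.3
Taxable value = $800,823.3 − $99,000 = $701,823.3
Tax = $701,823.3 × 0.01018 = $7,144.561194

$7,144.56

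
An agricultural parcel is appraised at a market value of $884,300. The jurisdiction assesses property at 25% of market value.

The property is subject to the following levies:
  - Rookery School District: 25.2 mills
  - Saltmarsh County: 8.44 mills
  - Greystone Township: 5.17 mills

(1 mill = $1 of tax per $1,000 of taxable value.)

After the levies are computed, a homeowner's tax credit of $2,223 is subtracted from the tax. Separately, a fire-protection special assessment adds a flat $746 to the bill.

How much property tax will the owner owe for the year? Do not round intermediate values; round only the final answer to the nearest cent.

Assessed value = $884,300 × 0.25 = $221,075
Rookery School District: $221,075 × 0.0252 = $5,571.09
Saltmarsh County: $221,075 × 0.00844 = $1,865.873
Greystone Township: $221,075 × 0.00517 = $1,142.95775
Levies subtotal = $8,579.92075
After credit = $8,579.92075 − $2,223 = $6,356.92075
Total = $6,356.92075 + $746 = $7,102.92075

$7,102.92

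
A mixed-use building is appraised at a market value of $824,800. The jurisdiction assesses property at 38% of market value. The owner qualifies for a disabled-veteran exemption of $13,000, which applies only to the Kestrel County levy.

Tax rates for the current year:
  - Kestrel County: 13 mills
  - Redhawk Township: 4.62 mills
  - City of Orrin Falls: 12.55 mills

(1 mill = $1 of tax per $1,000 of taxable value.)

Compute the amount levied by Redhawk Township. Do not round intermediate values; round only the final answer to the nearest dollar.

Assessed value = $824,800 × 0.38 = $313,424
Redhawk Township taxable value = $313,424 (exemption does not apply)
Redhawk Township levy = $313,424 × 0.00462 = $1,448.01888

$1,448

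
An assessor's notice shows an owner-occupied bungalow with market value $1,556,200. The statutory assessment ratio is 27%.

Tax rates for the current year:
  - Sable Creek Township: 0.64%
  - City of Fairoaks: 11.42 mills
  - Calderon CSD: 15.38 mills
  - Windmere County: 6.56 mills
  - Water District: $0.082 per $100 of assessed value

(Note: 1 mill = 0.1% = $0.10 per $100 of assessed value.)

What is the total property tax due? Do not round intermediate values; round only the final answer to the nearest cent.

$17,050.66

Assessed value = $1,556,200 × 0.27 = $420,174
Sable Creek Township: $420,174 × 0.0064 = $2,689.1136
City of Fairoaks: $420,174 × 0.01142 = $4,798.38708
Calderon CSD: $420,174 × 0.01538 = $6,462.27612
Windmere County: $420,174 × 0.00656 = $2,756.34144
Water District: $420,174 × 0.00082 = $344.54268
Total = $17,050.66092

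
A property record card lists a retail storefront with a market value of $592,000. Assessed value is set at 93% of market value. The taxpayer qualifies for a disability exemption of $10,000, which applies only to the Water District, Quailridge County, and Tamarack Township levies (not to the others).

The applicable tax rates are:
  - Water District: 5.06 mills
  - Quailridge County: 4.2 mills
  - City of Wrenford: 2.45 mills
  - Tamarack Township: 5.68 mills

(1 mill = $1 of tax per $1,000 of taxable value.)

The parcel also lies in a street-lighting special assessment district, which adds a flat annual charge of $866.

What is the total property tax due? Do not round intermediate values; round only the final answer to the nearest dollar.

Assessed value = $592,000 × 0.93 = $550,560
Water District: ($550,560 − $10,000) × 0.00506 = $540,560 × 0.00506 = $2,735.2336
Quailridge County: ($550,560 − $10,000) × 0.0042 = $540,560 × 0.0042 = $2,270.352
City of Wrenford: $550,560 × 0.00245 = $1,348.872
Tamarack Township: ($550,560 − $10,000) × 0.00568 = $540,560 × 0.00568 = $3,070.3808
Levies subtotal = $9,424.8384
Total = $9,424.8384 + $866 = $10,290.8384

$10,291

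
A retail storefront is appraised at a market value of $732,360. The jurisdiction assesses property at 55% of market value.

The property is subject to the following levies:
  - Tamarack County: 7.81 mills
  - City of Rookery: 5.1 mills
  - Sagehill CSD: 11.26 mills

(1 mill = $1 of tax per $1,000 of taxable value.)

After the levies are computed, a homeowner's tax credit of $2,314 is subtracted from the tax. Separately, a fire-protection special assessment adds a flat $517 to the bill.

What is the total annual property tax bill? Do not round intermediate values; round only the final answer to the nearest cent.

Assessed value = $732,360 × 0.55 = $402,798
Tamarack County: $402,798 × 0.00781 = $3,145.85238
City of Rookery: $402,798 × 0.0051 = $2,054.2698
Sagehill CSD: $402,798 × 0.01126 = $4,535.50548
Levies subtotal = $9,735.62766
After credit = $9,735.62766 − $2,314 = $7,421.62766
Total = $7,421.62766 + $517 = $7,938.62766

$7,938.63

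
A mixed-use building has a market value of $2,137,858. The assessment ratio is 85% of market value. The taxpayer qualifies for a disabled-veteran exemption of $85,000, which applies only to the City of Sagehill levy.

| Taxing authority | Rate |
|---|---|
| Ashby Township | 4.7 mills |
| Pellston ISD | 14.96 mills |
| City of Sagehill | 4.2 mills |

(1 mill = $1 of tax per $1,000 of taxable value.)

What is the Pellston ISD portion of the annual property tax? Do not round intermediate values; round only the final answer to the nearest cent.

Assessed value = $2,137,858 × 0.85 = $1,817,179.3
Pellston ISD taxable value = $1,817,179.3 (exemption does not apply)
Pellston ISD levy = $1,817,179.3 × 0.01496 = $27,185.002328

$27,185.00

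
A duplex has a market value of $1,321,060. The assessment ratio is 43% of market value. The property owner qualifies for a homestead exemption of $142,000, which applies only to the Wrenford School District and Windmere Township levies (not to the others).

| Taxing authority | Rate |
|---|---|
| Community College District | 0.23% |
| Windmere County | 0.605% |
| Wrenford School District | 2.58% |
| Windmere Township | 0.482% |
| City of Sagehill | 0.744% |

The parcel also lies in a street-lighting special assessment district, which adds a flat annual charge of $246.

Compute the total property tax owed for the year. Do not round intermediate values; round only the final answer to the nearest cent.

$22,261.43

Assessed value = $1,321,060 × 0.43 = $568,055.8
Community College District: $568,055.8 × 0.0023 = $1,306.52834
Windmere County: $568,055.8 × 0.00605 = $3,436.73759
Wrenford School District: ($568,055.8 − $142,000) × 0.0258 = $426,055.8 × 0.0258 = $10,992.23964
Windmere Township: ($568,055.8 − $142,000) × 0.00482 = $426,055.8 × 0.00482 = $2,053.588956
City of Sagehill: $568,055.8 × 0.00744 = $4,226.335152
Levies subtotal = $22,015.429678
Total = $22,015.429678 + $246 = $22,261.429678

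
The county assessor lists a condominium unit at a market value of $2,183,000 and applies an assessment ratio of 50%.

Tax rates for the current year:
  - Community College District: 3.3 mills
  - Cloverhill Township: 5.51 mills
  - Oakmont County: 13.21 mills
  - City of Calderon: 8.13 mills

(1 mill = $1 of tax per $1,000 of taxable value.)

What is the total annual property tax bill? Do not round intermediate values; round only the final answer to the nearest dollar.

$32,909

Assessed value = $2,183,000 × 0.5 = $1,091,500
Community College District: $1,091,500 × 0.0033 = $3,601.95
Cloverhill Township: $1,091,500 × 0.00551 = $6,014.165
Oakmont County: $1,091,500 × 0.01321 = $14,418.715
City of Calderon: $1,091,500 × 0.00813 = $8,873.895
Total = $3,601.95 + $6,014.165 + $14,418.715 + $8,873.895 = $32,908.725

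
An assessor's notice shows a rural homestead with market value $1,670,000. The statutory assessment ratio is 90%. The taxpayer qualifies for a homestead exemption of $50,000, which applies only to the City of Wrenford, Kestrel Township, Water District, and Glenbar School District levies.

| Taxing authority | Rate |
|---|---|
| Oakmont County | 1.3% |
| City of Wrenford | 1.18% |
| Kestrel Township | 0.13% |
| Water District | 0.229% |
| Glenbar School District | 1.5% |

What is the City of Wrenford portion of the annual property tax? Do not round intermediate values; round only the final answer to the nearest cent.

Assessed value = $1,670,000 × 0.9 = $1,503,000
City of Wrenford taxable value = $1,503,000 − $50,000 = $1,453,000
City of Wrenford levy = $1,453,000 × 0.0118 = $17,145.4

$17,145.40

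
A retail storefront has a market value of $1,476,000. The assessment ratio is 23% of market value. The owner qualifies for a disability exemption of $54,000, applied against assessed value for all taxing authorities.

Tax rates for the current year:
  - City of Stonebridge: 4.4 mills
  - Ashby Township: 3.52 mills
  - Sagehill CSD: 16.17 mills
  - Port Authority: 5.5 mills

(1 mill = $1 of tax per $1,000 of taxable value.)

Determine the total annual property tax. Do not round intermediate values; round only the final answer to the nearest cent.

$8,447.35

Assessed value = $1,476,000 × 0.23 = $339,480
Taxable value = $339,480 − $54,000 = $285,480
City of Stonebridge: $285,480 × 0.0044 = $1,256.112
Ashby Township: $285,480 × 0.00352 = $1,004.8896
Sagehill CSD: $285,480 × 0.01617 = $4,616.2116
Port Authority: $285,480 × 0.0055 = $1,570.14
Total = $1,256.112 + $1,004.8896 + $4,616.2116 + $1,570.14 = $8,447.3532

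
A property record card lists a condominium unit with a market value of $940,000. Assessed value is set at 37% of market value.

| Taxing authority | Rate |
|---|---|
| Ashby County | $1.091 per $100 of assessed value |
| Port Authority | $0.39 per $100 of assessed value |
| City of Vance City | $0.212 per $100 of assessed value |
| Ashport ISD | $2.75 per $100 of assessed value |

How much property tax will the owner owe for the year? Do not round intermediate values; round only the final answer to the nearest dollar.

$15,453

Assessed value = $940,000 × 0.37 = $347,800
Ashby County: $347,800 × 0.01091 = $3,794.498
Port Authority: $347,800 × 0.0039 = $1,356.42
City of Vance City: $347,800 × 0.00212 = $737.336
Ashport ISD: $347,800 × 0.0275 = $9,564.5
Total = $3,794.498 + $1,356.42 + $737.336 + $9,564.5 = $15,452.754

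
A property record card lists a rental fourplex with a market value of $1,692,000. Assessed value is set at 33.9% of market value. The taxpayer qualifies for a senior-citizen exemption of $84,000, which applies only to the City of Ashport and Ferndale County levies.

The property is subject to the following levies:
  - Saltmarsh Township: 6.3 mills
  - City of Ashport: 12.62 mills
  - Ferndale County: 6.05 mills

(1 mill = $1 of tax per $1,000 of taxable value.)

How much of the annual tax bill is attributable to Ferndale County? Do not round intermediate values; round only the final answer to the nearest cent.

$2,962.01

Assessed value = $1,692,000 × 0.339 = $573,588
Ferndale County taxable value = $573,588 − $84,000 = $489,588
Ferndale County levy = $489,588 × 0.00605 = $2,962.0074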